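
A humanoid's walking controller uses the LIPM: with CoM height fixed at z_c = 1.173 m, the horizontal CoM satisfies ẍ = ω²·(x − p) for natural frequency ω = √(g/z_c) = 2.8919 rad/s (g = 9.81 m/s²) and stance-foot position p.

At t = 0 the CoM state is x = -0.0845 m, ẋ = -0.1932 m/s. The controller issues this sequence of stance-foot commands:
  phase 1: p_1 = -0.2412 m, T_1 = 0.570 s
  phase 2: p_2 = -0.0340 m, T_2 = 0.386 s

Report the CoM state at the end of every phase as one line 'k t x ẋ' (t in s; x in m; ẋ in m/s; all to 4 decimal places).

phase 1: p=-0.2412, T=0.570, ωT=1.648383, cosh=2.695464, sinh=2.503103; start (x,ẋ)=(-0.084500, -0.193200) → end (x,ẋ)=(0.013954, 0.613544)
phase 2: p=-0.0340, T=0.386, ωT=1.116273, cosh=1.690476, sinh=1.362978; start (x,ẋ)=(0.013954, 0.613544) → end (x,ẋ)=(0.336233, 1.226196)

1 0.5700 0.0140 0.6135
2 0.9560 0.3362 1.2262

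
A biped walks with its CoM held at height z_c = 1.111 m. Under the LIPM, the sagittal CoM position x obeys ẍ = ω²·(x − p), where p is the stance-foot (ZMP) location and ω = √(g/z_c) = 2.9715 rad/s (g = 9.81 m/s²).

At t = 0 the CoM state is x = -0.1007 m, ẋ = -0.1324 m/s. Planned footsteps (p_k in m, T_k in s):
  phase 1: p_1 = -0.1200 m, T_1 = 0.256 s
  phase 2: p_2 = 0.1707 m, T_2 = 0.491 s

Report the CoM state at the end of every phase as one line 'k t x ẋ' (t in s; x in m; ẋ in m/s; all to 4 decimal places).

phase 1: p=-0.1200, T=0.256, ωT=0.760704, cosh=1.303560, sinh=0.836222; start (x,ẋ)=(-0.100700, -0.132400) → end (x,ẋ)=(-0.132101, -0.124634)
phase 2: p=0.1707, T=0.491, ωT=1.459006, cosh=2.267075, sinh=2.034608; start (x,ẋ)=(-0.132101, -0.124634) → end (x,ẋ)=(-0.601109, -2.113238)

1 0.2560 -0.1321 -0.1246
2 0.7470 -0.6011 -2.1132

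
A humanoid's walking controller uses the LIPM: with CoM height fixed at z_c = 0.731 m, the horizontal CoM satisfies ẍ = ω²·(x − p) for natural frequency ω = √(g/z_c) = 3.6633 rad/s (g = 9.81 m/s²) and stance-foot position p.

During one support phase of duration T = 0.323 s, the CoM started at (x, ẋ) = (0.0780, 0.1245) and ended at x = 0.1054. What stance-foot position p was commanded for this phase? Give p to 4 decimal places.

p = 0.1071

ωT = 3.6633·0.323 = 1.183246; cosh(ωT) = 1.785619, sinh(ωT) = 1.479336
x(T) = p + (x₀−p)·cosh(ωT) + (ẋ₀/ω)·sinh(ωT) ⇒ p·(1 − cosh) = x(T) − x₀·cosh − (ẋ₀/ω)·sinh
numerator   = 0.1054 − (0.0780)·1.785619 − (0.1245/3.6633)·1.479336 = -0.084155
denominator = 1 − 1.785619 = -0.785619
p = -0.084155 / -0.785619 = 0.1071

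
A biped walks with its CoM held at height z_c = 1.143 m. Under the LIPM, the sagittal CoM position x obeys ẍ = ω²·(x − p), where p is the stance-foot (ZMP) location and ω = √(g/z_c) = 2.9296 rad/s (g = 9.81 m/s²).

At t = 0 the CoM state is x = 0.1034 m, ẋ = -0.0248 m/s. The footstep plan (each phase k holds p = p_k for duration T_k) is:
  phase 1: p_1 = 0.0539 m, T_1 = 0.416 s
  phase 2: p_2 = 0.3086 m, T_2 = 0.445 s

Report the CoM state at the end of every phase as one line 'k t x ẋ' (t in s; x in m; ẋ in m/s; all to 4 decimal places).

phase 1: p=0.0539, T=0.416, ωT=1.218714, cosh=1.839222, sinh=1.543612; start (x,ẋ)=(0.103400, -0.024800) → end (x,ẋ)=(0.131874, 0.178234)
phase 2: p=0.3086, T=0.445, ωT=1.303672, cosh=1.977164, sinh=1.705631; start (x,ẋ)=(0.131874, 0.178234) → end (x,ẋ)=(0.062954, -0.530667)

1 0.4160 0.1319 0.1782
2 0.8610 0.0630 -0.5307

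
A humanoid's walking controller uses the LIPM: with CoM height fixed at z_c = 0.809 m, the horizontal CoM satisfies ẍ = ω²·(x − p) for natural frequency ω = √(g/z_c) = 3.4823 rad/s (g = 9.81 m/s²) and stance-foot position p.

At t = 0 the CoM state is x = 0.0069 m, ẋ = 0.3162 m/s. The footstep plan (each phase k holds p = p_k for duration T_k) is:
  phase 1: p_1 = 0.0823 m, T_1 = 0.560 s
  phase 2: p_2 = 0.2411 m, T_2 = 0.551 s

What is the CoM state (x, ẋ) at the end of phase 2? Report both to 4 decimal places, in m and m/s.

phase 1: p=0.0823, T=0.560, ωT=1.950088, cosh=3.585784, sinh=3.443522; start (x,ẋ)=(0.006900, 0.316200) → end (x,ẋ)=(0.124611, 0.229675)
phase 2: p=0.2411, T=0.551, ωT=1.918747, cosh=3.479605, sinh=3.332814; start (x,ẋ)=(0.124611, 0.229675) → end (x,ẋ)=(0.055579, -0.552779)

x = 0.0556, ẋ = -0.5528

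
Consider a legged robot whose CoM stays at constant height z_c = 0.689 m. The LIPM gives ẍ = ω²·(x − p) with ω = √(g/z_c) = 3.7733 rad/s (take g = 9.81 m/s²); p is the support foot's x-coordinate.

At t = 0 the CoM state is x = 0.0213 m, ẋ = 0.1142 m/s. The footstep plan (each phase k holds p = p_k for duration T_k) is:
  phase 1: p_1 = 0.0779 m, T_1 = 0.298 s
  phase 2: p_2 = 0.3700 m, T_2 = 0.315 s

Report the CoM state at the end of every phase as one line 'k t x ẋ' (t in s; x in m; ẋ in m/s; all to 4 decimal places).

1 0.2980 0.0233 -0.0997
2 0.6130 -0.2913 -2.1269

phase 1: p=0.0779, T=0.298, ωT=1.124443, cosh=1.701668, sinh=1.376835; start (x,ẋ)=(0.021300, 0.114200) → end (x,ẋ)=(0.023256, -0.099718)
phase 2: p=0.3700, T=0.315, ωT=1.188589, cosh=1.793549, sinh=1.488899; start (x,ẋ)=(0.023256, -0.099718) → end (x,ẋ)=(-0.291250, -2.126880)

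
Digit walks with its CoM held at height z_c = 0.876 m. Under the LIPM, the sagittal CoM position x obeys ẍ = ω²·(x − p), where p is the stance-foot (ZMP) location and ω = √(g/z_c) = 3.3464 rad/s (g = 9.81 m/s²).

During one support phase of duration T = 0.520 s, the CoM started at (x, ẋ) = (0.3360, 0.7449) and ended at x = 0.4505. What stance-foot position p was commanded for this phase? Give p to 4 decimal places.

p = 0.5942

ωT = 3.3464·0.520 = 1.740128; cosh(ωT) = 2.936785, sinh(ωT) = 2.761287
x(T) = p + (x₀−p)·cosh(ωT) + (ẋ₀/ω)·sinh(ωT) ⇒ p·(1 − cosh) = x(T) − x₀·cosh − (ẋ₀/ω)·sinh
numerator   = 0.4505 − (0.3360)·2.936785 − (0.7449/3.3464)·2.761287 = -1.150915
denominator = 1 − 2.936785 = -1.936785
p = -1.150915 / -1.936785 = 0.5942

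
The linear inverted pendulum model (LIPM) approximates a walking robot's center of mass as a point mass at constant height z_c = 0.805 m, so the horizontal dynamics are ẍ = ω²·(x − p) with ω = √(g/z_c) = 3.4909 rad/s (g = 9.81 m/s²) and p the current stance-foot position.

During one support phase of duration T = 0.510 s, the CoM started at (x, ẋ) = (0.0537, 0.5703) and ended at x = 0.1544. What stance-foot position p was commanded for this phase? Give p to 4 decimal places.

p = 0.2342

ωT = 3.4909·0.510 = 1.780359; cosh(ωT) = 3.050282, sinh(ωT) = 2.881704
x(T) = p + (x₀−p)·cosh(ωT) + (ẋ₀/ω)·sinh(ωT) ⇒ p·(1 − cosh) = x(T) − x₀·cosh − (ẋ₀/ω)·sinh
numerator   = 0.1544 − (0.0537)·3.050282 − (0.5703/3.4909)·2.881704 = -0.480177
denominator = 1 − 3.050282 = -2.050282
p = -0.480177 / -2.050282 = 0.2342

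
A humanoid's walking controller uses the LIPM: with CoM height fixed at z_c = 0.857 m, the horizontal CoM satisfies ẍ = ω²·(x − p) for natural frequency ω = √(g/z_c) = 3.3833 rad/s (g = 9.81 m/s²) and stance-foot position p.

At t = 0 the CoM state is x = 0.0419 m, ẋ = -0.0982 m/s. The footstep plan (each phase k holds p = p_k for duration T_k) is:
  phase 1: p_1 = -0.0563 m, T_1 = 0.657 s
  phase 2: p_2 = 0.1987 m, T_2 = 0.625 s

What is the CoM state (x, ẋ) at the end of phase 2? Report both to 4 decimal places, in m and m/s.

x = 1.7739, ẋ = 5.4279

phase 1: p=-0.0563, T=0.657, ωT=2.222828, cosh=4.670855, sinh=4.562552; start (x,ẋ)=(0.041900, -0.098200) → end (x,ẋ)=(0.269950, 1.057185)
phase 2: p=0.1987, T=0.625, ωT=2.114562, cosh=4.203323, sinh=4.082637; start (x,ẋ)=(0.269950, 1.057185) → end (x,ẋ)=(1.773895, 5.427853)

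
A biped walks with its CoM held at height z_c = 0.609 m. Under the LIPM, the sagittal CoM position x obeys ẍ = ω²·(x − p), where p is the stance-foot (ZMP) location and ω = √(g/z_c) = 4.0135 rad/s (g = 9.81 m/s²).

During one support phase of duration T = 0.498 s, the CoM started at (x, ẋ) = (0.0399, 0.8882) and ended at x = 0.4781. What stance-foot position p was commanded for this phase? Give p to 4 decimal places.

ωT = 4.0135·0.498 = 1.998723; cosh(ωT) = 3.757567, sinh(ωT) = 3.622059
x(T) = p + (x₀−p)·cosh(ωT) + (ẋ₀/ω)·sinh(ωT) ⇒ p·(1 − cosh) = x(T) − x₀·cosh − (ẋ₀/ω)·sinh
numerator   = 0.4781 − (0.0399)·3.757567 − (0.8882/4.0135)·3.622059 = -0.473400
denominator = 1 − 3.757567 = -2.757567
p = -0.473400 / -2.757567 = 0.1717

p = 0.1717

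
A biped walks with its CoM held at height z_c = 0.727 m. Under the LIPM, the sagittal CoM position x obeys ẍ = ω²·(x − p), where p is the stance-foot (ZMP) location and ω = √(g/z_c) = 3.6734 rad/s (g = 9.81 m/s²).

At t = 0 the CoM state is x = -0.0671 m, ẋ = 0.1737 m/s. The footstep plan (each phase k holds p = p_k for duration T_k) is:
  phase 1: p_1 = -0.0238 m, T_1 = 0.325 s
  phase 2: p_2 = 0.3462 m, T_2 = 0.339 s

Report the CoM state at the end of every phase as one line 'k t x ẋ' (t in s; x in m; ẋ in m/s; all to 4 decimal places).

phase 1: p=-0.0238, T=0.325, ωT=1.193855, cosh=1.801414, sinh=1.498363; start (x,ẋ)=(-0.067100, 0.173700) → end (x,ẋ)=(-0.030950, 0.074579)
phase 2: p=0.3462, T=0.339, ωT=1.245283, cosh=1.880888, sinh=1.593028; start (x,ẋ)=(-0.030950, 0.074579) → end (x,ẋ)=(-0.330834, -2.066743)

1 0.3250 -0.0309 0.0746
2 0.6640 -0.3308 -2.0667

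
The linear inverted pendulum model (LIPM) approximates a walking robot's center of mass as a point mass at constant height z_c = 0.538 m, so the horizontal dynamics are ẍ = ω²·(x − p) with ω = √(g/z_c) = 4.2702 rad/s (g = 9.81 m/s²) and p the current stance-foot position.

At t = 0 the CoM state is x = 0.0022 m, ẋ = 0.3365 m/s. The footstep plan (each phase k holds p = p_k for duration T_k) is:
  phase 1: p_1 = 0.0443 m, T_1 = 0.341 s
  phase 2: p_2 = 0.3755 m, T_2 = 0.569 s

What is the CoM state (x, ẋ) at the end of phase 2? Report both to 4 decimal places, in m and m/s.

x = -0.6270, ẋ = -4.1457

phase 1: p=0.0443, T=0.341, ωT=1.456138, cosh=2.261249, sinh=2.028114; start (x,ẋ)=(0.002200, 0.336500) → end (x,ẋ)=(0.108921, 0.396305)
phase 2: p=0.3755, T=0.569, ωT=2.429744, cosh=5.722016, sinh=5.633956; start (x,ẋ)=(0.108921, 0.396305) → end (x,ẋ)=(-0.626999, -4.145732)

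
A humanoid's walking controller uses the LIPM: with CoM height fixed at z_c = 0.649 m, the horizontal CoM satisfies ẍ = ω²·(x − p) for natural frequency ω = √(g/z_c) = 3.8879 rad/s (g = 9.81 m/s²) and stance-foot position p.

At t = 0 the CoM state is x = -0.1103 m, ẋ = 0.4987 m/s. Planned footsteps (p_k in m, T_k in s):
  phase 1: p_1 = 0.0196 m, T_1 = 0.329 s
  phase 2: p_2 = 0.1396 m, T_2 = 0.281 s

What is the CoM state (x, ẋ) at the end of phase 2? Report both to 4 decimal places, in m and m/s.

x = -0.0802, ẋ = -0.6044

phase 1: p=0.0196, T=0.329, ωT=1.279119, cosh=1.935878, sinh=1.657595; start (x,ẋ)=(-0.110300, 0.498700) → end (x,ẋ)=(-0.019251, 0.128273)
phase 2: p=0.1396, T=0.281, ωT=1.092500, cosh=1.658548, sinh=1.323171; start (x,ẋ)=(-0.019251, 0.128273) → end (x,ẋ)=(-0.080207, -0.604440)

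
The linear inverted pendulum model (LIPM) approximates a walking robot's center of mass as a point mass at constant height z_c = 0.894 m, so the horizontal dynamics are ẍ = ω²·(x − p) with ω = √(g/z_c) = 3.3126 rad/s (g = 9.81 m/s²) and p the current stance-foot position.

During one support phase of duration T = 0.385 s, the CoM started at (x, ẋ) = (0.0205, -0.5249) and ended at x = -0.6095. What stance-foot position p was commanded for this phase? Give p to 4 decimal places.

ωT = 3.3126·0.385 = 1.275351; cosh(ωT) = 1.929645, sinh(ωT) = 1.650312
x(T) = p + (x₀−p)·cosh(ωT) + (ẋ₀/ω)·sinh(ωT) ⇒ p·(1 − cosh) = x(T) − x₀·cosh − (ẋ₀/ω)·sinh
numerator   = -0.6095 − (0.0205)·1.929645 − (-0.5249/3.3126)·1.650312 = -0.387556
denominator = 1 − 1.929645 = -0.929645
p = -0.387556 / -0.929645 = 0.4169

p = 0.4169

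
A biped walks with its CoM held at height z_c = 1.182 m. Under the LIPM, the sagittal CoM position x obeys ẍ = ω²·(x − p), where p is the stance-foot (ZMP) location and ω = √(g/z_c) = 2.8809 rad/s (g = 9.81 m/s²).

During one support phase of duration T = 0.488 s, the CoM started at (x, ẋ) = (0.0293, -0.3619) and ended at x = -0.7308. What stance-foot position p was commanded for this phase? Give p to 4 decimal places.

ωT = 2.8809·0.488 = 1.405879; cosh(ωT) = 2.162131, sinh(ωT) = 1.916980
x(T) = p + (x₀−p)·cosh(ωT) + (ẋ₀/ω)·sinh(ωT) ⇒ p·(1 − cosh) = x(T) − x₀·cosh − (ẋ₀/ω)·sinh
numerator   = -0.7308 − (0.0293)·2.162131 − (-0.3619/2.8809)·1.916980 = -0.553339
denominator = 1 − 2.162131 = -1.162131
p = -0.553339 / -1.162131 = 0.4761

p = 0.4761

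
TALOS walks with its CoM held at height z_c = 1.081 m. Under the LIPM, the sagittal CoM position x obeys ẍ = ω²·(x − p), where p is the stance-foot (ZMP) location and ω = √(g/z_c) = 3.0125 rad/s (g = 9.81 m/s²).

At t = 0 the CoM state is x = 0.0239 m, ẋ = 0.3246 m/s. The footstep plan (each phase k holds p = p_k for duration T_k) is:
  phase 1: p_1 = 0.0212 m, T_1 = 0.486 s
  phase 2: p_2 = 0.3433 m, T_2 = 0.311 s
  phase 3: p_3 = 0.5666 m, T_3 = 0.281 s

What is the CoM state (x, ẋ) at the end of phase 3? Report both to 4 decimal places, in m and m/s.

x = 0.6917, ẋ = 0.8409

phase 1: p=0.0212, T=0.486, ωT=1.464075, cosh=2.277417, sinh=2.046125; start (x,ẋ)=(0.023900, 0.324600) → end (x,ẋ)=(0.247821, 0.755892)
phase 2: p=0.3433, T=0.311, ωT=0.936888, cosh=1.471936, sinh=1.080090; start (x,ẋ)=(0.247821, 0.755892) → end (x,ẋ)=(0.473776, 0.801958)
phase 3: p=0.5666, T=0.281, ωT=0.846513, cosh=1.380205, sinh=0.951297; start (x,ẋ)=(0.473776, 0.801958) → end (x,ẋ)=(0.691729, 0.840853)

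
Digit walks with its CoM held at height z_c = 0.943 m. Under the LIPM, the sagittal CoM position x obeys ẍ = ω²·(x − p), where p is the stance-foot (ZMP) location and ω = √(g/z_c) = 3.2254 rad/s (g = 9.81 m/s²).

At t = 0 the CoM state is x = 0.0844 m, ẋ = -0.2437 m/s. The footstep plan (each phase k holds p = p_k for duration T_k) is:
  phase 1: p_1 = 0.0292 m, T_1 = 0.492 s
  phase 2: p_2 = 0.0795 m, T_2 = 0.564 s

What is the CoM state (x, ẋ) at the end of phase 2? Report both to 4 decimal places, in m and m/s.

phase 1: p=0.0292, T=0.492, ωT=1.586897, cosh=2.546557, sinh=2.341998; start (x,ẋ)=(0.084400, -0.243700) → end (x,ẋ)=(-0.007183, -0.203622)
phase 2: p=0.0795, T=0.564, ωT=1.819126, cosh=3.164316, sinh=3.002148; start (x,ẋ)=(-0.007183, -0.203622) → end (x,ẋ)=(-0.384321, -1.483689)

x = -0.3843, ẋ = -1.4837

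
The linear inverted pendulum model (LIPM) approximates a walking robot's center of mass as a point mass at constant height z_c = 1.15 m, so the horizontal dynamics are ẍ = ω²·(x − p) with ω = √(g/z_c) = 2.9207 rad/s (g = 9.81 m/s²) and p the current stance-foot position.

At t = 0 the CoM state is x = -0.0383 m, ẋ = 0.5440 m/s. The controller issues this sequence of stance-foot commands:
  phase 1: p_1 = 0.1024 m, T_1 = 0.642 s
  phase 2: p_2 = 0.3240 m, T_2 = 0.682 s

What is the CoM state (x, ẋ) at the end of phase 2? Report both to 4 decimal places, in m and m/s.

phase 1: p=0.1024, T=0.642, ωT=1.875089, cosh=3.337372, sinh=3.184030; start (x,ẋ)=(-0.038300, 0.544000) → end (x,ẋ)=(0.225879, 0.507077)
phase 2: p=0.3240, T=0.682, ωT=1.991917, cosh=3.733004, sinh=3.596570; start (x,ẋ)=(0.225879, 0.507077) → end (x,ẋ)=(0.582131, 0.862206)

x = 0.5821, ẋ = 0.8622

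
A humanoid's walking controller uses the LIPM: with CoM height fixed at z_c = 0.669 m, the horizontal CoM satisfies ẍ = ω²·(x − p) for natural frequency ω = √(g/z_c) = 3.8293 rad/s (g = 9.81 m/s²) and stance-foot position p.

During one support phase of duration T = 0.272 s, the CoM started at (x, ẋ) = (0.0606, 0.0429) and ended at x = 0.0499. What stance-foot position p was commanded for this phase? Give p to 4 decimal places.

p = 0.1021

ωT = 3.8293·0.272 = 1.041570; cosh(ωT) = 1.593281, sinh(ωT) = 1.240380
x(T) = p + (x₀−p)·cosh(ωT) + (ẋ₀/ω)·sinh(ωT) ⇒ p·(1 − cosh) = x(T) − x₀·cosh − (ẋ₀/ω)·sinh
numerator   = 0.0499 − (0.0606)·1.593281 − (0.0429/3.8293)·1.240380 = -0.060549
denominator = 1 − 1.593281 = -0.593281
p = -0.060549 / -0.593281 = 0.1021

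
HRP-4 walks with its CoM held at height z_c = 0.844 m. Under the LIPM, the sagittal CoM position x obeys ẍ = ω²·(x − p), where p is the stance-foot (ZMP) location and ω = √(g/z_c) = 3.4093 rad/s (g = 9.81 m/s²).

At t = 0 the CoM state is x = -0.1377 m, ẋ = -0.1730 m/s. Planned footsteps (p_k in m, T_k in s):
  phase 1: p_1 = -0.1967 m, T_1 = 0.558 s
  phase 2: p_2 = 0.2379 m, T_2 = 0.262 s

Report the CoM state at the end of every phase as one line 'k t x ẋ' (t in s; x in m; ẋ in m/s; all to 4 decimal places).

1 0.5580 -0.1608 0.0664
2 0.8200 -0.3110 -1.2876

phase 1: p=-0.1967, T=0.558, ωT=1.902389, cosh=3.425550, sinh=3.276339; start (x,ẋ)=(-0.137700, -0.173000) → end (x,ẋ)=(-0.160846, 0.066411)
phase 2: p=0.2379, T=0.262, ωT=0.893237, cosh=1.426176, sinh=1.016848; start (x,ẋ)=(-0.160846, 0.066411) → end (x,ẋ)=(-0.310974, -1.287633)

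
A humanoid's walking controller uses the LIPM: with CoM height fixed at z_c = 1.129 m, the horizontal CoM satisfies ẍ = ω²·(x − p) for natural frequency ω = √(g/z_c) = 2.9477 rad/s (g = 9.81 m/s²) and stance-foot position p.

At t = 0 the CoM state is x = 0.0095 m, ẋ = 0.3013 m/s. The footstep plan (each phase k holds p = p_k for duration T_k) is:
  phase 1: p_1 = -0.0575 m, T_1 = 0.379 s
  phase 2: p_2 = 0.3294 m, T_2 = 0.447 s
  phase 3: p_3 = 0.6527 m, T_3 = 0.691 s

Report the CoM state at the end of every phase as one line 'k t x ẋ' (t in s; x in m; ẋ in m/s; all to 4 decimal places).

1 0.3790 0.1953 0.7792
2 0.8260 0.5193 0.8742
3 1.5170 1.2501 1.9262

phase 1: p=-0.0575, T=0.379, ωT=1.117178, cosh=1.691710, sinh=1.364508; start (x,ẋ)=(0.009500, 0.301300) → end (x,ẋ)=(0.195318, 0.779197)
phase 2: p=0.3294, T=0.447, ωT=1.317622, cosh=2.001151, sinh=1.733379; start (x,ẋ)=(0.195318, 0.779197) → end (x,ẋ)=(0.519285, 0.874202)
phase 3: p=0.6527, T=0.691, ωT=2.036861, cosh=3.898471, sinh=3.768033; start (x,ẋ)=(0.519285, 0.874202) → end (x,ẋ)=(1.250073, 1.926203)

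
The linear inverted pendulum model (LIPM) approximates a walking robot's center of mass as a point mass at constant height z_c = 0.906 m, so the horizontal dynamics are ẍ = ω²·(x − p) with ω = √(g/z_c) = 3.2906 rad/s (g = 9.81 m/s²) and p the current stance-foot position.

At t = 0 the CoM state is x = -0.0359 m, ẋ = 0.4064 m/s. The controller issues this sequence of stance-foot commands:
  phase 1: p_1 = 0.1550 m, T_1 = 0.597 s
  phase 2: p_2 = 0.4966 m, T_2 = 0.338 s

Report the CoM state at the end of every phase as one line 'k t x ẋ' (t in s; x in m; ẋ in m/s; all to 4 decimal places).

phase 1: p=0.1550, T=0.597, ωT=1.964488, cosh=3.635745, sinh=3.495517; start (x,ẋ)=(-0.035900, 0.406400) → end (x,ẋ)=(-0.107356, -0.718232)
phase 2: p=0.4966, T=0.338, ωT=1.112223, cosh=1.684969, sinh=1.356142; start (x,ẋ)=(-0.107356, -0.718232) → end (x,ẋ)=(-0.817049, -3.905363)

1 0.5970 -0.1074 -0.7182
2 0.9350 -0.8170 -3.9054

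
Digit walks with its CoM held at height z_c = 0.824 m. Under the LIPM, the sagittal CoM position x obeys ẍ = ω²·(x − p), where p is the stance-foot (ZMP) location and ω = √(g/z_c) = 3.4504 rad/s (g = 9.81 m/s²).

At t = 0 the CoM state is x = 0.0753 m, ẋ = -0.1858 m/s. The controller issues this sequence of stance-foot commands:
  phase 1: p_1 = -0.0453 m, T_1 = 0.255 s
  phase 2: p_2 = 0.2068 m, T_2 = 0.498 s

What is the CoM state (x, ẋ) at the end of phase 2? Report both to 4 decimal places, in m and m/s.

phase 1: p=-0.0453, T=0.255, ωT=0.879852, cosh=1.412694, sinh=0.997849; start (x,ẋ)=(0.075300, -0.185800) → end (x,ẋ)=(0.071338, 0.152745)
phase 2: p=0.2068, T=0.498, ωT=1.718299, cosh=2.877205, sinh=2.697834; start (x,ẋ)=(0.071338, 0.152745) → end (x,ẋ)=(-0.063523, -0.821486)

x = -0.0635, ẋ = -0.8215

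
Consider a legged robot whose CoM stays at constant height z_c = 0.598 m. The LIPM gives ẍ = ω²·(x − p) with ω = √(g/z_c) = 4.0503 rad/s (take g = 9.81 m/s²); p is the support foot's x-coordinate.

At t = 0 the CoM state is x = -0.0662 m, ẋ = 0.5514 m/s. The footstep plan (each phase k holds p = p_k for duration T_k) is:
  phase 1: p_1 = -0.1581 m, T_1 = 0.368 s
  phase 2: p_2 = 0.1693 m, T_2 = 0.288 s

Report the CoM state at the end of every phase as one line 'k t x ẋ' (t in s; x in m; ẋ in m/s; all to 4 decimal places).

phase 1: p=-0.1581, T=0.368, ωT=1.490510, cosh=2.332309, sinh=2.107052; start (x,ẋ)=(-0.066200, 0.551400) → end (x,ẋ)=(0.343089, 2.070327)
phase 2: p=0.1693, T=0.288, ωT=1.166486, cosh=1.761076, sinh=1.449616; start (x,ẋ)=(0.343089, 2.070327) → end (x,ẋ)=(1.216333, 4.666385)

1 0.3680 0.3431 2.0703
2 0.6560 1.2163 4.6664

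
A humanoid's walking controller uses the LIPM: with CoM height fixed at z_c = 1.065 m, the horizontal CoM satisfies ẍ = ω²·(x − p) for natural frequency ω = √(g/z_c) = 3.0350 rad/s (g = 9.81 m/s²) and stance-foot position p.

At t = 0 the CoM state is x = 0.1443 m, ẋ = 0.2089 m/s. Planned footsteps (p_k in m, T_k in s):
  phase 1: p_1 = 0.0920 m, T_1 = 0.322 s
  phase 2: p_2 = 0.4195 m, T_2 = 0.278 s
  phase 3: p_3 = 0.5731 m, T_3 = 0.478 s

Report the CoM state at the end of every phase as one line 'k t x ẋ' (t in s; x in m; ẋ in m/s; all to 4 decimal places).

1 0.3220 0.2498 0.4979
2 0.6000 0.3412 0.1979
3 1.0780 0.1827 -0.9735

phase 1: p=0.0920, T=0.322, ωT=0.977270, cosh=1.516765, sinh=1.140428; start (x,ẋ)=(0.144300, 0.208900) → end (x,ẋ)=(0.249823, 0.497873)
phase 2: p=0.4195, T=0.278, ωT=0.843730, cosh=1.377563, sinh=0.947460; start (x,ẋ)=(0.249823, 0.497873) → end (x,ẋ)=(0.341184, 0.197937)
phase 3: p=0.5731, T=0.478, ωT=1.450730, cosh=2.250313, sinh=2.015914; start (x,ẋ)=(0.341184, 0.197937) → end (x,ẋ)=(0.182690, -0.973512)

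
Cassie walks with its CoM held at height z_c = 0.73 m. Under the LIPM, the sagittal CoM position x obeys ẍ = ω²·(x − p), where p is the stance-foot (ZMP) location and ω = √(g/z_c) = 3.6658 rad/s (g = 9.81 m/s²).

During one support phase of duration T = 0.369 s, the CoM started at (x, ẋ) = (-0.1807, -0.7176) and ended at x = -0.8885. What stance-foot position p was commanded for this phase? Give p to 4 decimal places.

ωT = 3.6658·0.369 = 1.352680; cosh(ωT) = 2.063162, sinh(ωT) = 1.804616
x(T) = p + (x₀−p)·cosh(ωT) + (ẋ₀/ω)·sinh(ωT) ⇒ p·(1 − cosh) = x(T) − x₀·cosh − (ẋ₀/ω)·sinh
numerator   = -0.8885 − (-0.1807)·2.063162 − (-0.7176/3.6658)·1.804616 = -0.162423
denominator = 1 − 2.063162 = -1.063162
p = -0.162423 / -1.063162 = 0.1528

p = 0.1528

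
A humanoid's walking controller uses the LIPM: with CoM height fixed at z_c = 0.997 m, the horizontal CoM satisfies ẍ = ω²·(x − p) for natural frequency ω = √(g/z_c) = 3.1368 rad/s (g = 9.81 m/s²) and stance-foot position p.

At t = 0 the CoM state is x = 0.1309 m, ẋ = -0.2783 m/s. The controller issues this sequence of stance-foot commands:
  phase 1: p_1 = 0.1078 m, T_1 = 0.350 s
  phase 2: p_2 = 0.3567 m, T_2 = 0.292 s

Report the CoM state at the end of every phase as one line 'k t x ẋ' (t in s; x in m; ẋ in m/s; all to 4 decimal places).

1 0.3500 0.0281 -0.3670
2 0.6420 -0.2425 -1.6139

phase 1: p=0.1078, T=0.350, ωT=1.097880, cosh=1.665691, sinh=1.332113; start (x,ẋ)=(0.130900, -0.278300) → end (x,ẋ)=(0.028091, -0.367037)
phase 2: p=0.3567, T=0.292, ωT=0.915946, cosh=1.449638, sinh=1.049500; start (x,ẋ)=(0.028091, -0.367037) → end (x,ẋ)=(-0.242466, -1.613874)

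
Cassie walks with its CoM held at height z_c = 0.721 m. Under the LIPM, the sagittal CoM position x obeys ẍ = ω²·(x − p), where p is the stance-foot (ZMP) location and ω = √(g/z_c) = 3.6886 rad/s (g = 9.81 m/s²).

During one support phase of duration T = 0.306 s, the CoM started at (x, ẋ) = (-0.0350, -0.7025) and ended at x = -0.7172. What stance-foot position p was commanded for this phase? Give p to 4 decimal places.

ωT = 3.6886·0.306 = 1.128712; cosh(ωT) = 1.707560, sinh(ωT) = 1.384110
x(T) = p + (x₀−p)·cosh(ωT) + (ẋ₀/ω)·sinh(ωT) ⇒ p·(1 − cosh) = x(T) − x₀·cosh − (ẋ₀/ω)·sinh
numerator   = -0.7172 − (-0.0350)·1.707560 − (-0.7025/3.6886)·1.384110 = -0.393829
denominator = 1 − 1.707560 = -0.707560
p = -0.393829 / -0.707560 = 0.5566

p = 0.5566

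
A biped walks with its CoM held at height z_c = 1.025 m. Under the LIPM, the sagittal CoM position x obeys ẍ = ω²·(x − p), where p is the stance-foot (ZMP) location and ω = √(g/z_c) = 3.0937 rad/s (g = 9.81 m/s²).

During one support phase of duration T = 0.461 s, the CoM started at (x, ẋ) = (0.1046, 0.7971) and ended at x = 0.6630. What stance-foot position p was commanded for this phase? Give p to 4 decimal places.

p = 0.0604

ωT = 3.0937·0.461 = 1.426196; cosh(ωT) = 2.201527, sinh(ωT) = 1.961306
x(T) = p + (x₀−p)·cosh(ωT) + (ẋ₀/ω)·sinh(ωT) ⇒ p·(1 − cosh) = x(T) − x₀·cosh − (ẋ₀/ω)·sinh
numerator   = 0.6630 − (0.1046)·2.201527 − (0.7971/3.0937)·1.961306 = -0.072615
denominator = 1 − 2.201527 = -1.201527
p = -0.072615 / -1.201527 = 0.0604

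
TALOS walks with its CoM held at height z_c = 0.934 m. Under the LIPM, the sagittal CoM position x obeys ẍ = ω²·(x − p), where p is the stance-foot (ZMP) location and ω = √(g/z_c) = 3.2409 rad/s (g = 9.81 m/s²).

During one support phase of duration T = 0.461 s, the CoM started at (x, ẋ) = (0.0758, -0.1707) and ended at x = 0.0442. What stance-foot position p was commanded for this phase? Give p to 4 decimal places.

p = 0.0162

ωT = 3.2409·0.461 = 1.494055; cosh(ωT) = 2.339792, sinh(ωT) = 2.115332
x(T) = p + (x₀−p)·cosh(ωT) + (ẋ₀/ω)·sinh(ωT) ⇒ p·(1 − cosh) = x(T) − x₀·cosh − (ẋ₀/ω)·sinh
numerator   = 0.0442 − (0.0758)·2.339792 − (-0.1707/3.2409)·2.115332 = -0.021741
denominator = 1 − 2.339792 = -1.339792
p = -0.021741 / -1.339792 = 0.0162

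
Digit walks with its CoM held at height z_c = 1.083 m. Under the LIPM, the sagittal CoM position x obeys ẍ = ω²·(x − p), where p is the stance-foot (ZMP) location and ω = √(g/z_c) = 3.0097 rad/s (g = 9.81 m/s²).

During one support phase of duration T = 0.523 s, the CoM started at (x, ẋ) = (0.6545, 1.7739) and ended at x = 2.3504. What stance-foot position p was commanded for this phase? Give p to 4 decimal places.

ωT = 3.0097·0.523 = 1.574073; cosh(ωT) = 2.516733, sinh(ωT) = 2.309533
x(T) = p + (x₀−p)·cosh(ωT) + (ẋ₀/ω)·sinh(ωT) ⇒ p·(1 − cosh) = x(T) − x₀·cosh − (ẋ₀/ω)·sinh
numerator   = 2.3504 − (0.6545)·2.516733 − (1.7739/3.0097)·2.309533 = -0.658027
denominator = 1 − 2.516733 = -1.516733
p = -0.658027 / -1.516733 = 0.4338

p = 0.4338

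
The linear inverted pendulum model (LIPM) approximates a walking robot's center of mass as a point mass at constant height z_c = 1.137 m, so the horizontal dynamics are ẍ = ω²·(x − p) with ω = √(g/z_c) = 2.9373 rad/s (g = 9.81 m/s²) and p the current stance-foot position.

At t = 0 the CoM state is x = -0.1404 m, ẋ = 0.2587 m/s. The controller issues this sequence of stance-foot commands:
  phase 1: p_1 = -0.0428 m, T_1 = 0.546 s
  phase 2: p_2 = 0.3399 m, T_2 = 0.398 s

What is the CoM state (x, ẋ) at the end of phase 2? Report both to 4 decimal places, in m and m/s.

x = -0.4175, ẋ = -1.8414

phase 1: p=-0.0428, T=0.546, ωT=1.603766, cosh=2.586429, sinh=2.385291; start (x,ẋ)=(-0.140400, 0.258700) → end (x,ẋ)=(-0.085153, -0.014707)
phase 2: p=0.3399, T=0.398, ωT=1.169045, cosh=1.764791, sinh=1.454128; start (x,ẋ)=(-0.085153, -0.014707) → end (x,ẋ)=(-0.417511, -1.841446)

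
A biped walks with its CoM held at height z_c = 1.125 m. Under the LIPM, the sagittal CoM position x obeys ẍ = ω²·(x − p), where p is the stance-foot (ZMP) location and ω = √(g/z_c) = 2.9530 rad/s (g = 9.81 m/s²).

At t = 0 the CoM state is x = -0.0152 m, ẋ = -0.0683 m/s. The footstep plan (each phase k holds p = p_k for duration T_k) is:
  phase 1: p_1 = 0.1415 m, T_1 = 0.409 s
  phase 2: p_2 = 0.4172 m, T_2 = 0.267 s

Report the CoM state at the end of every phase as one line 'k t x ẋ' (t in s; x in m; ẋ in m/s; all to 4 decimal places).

1 0.4090 -0.1793 -0.8295
2 0.6760 -0.6197 -2.6383

phase 1: p=0.1415, T=0.409, ωT=1.207777, cosh=1.822450, sinh=1.523589; start (x,ẋ)=(-0.015200, -0.068300) → end (x,ẋ)=(-0.179317, -0.829491)
phase 2: p=0.4172, T=0.267, ωT=0.788451, cosh=1.327267, sinh=0.872719; start (x,ẋ)=(-0.179317, -0.829491) → end (x,ẋ)=(-0.619682, -2.638263)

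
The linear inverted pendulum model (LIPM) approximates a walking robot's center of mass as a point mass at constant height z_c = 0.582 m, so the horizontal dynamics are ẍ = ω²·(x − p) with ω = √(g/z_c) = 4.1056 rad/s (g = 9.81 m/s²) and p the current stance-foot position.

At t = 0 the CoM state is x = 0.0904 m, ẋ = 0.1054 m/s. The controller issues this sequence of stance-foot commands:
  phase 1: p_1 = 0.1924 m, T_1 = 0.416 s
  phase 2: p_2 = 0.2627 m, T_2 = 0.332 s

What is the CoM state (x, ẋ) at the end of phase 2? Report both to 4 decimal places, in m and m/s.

phase 1: p=0.1924, T=0.416, ωT=1.707930, cosh=2.849383, sinh=2.668143; start (x,ẋ)=(0.090400, 0.105400) → end (x,ẋ)=(-0.029740, -0.817016)
phase 2: p=0.2627, T=0.332, ωT=1.363059, cosh=2.082004, sinh=1.826127; start (x,ẋ)=(-0.029740, -0.817016) → end (x,ẋ)=(-0.709561, -3.893554)

x = -0.7096, ẋ = -3.8936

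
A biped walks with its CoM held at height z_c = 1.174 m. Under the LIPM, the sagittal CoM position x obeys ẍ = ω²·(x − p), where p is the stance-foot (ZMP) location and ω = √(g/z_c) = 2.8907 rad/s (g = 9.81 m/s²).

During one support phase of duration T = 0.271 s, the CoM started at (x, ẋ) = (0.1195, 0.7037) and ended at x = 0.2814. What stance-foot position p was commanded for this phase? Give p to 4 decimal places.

p = 0.2710

ωT = 2.8907·0.271 = 0.783380; cosh(ωT) = 1.322858, sinh(ωT) = 0.865999
x(T) = p + (x₀−p)·cosh(ωT) + (ẋ₀/ω)·sinh(ωT) ⇒ p·(1 − cosh) = x(T) − x₀·cosh − (ẋ₀/ω)·sinh
numerator   = 0.2814 − (0.1195)·1.322858 − (0.7037/2.8907)·0.865999 = -0.087497
denominator = 1 − 1.322858 = -0.322858
p = -0.087497 / -0.322858 = 0.2710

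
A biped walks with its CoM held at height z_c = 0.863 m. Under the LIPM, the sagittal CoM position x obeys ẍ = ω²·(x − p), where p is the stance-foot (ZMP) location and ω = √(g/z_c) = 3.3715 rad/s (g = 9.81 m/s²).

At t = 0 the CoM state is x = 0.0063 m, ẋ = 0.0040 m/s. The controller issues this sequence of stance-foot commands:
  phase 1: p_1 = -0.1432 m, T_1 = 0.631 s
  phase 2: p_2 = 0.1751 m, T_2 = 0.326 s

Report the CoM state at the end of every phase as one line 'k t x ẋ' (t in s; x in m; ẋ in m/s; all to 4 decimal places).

1 0.6310 0.4980 2.1022
2 0.9570 1.5454 4.9576

phase 1: p=-0.1432, T=0.631, ωT=2.127417, cosh=4.256150, sinh=4.137005; start (x,ẋ)=(0.006300, 0.004000) → end (x,ẋ)=(0.498003, 2.102238)
phase 2: p=0.1751, T=0.326, ωT=1.099109, cosh=1.667329, sinh=1.334161; start (x,ẋ)=(0.498003, 2.102238) → end (x,ẋ)=(1.545377, 4.957578)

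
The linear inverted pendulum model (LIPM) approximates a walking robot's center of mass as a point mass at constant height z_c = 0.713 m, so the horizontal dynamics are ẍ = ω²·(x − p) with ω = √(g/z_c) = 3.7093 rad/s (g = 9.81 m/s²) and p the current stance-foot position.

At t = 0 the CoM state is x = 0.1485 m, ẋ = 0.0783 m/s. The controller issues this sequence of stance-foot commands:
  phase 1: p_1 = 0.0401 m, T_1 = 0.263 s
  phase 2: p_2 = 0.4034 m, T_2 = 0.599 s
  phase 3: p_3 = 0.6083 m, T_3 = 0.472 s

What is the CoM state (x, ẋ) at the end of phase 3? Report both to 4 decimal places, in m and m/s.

x = -0.5276, ẋ = -4.0582

phase 1: p=0.0401, T=0.263, ωT=0.975546, cosh=1.514801, sinh=1.137814; start (x,ẋ)=(0.148500, 0.078300) → end (x,ẋ)=(0.228323, 0.576110)
phase 2: p=0.4034, T=0.599, ωT=2.221871, cosh=4.666489, sinh=4.558083; start (x,ẋ)=(0.228323, 0.576110) → end (x,ẋ)=(0.294343, -0.271672)
phase 3: p=0.6083, T=0.472, ωT=1.750790, cosh=2.966393, sinh=2.792756; start (x,ẋ)=(0.294343, -0.271672) → end (x,ẋ)=(-0.527564, -4.058222)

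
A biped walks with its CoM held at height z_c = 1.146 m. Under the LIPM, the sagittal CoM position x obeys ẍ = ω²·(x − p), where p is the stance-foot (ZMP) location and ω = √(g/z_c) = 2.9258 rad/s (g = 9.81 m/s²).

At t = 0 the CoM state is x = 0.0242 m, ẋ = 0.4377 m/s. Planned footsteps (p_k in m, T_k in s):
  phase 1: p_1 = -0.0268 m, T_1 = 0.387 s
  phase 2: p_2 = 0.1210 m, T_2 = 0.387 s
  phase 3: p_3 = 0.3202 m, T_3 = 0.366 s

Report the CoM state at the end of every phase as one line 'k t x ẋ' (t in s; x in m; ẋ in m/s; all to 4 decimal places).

phase 1: p=-0.0268, T=0.387, ωT=1.132285, cosh=1.712517, sinh=1.390220; start (x,ẋ)=(0.024200, 0.437700) → end (x,ẋ)=(0.268515, 0.957011)
phase 2: p=0.1210, T=0.387, ωT=1.132285, cosh=1.712517, sinh=1.390220; start (x,ẋ)=(0.268515, 0.957011) → end (x,ẋ)=(0.828355, 2.238918)
phase 3: p=0.3202, T=0.366, ωT=1.070843, cosh=1.630279, sinh=1.287559; start (x,ẋ)=(0.828355, 2.238918) → end (x,ẋ)=(2.133917, 5.564352)

1 0.3870 0.2685 0.9570
2 0.7740 0.8284 2.2389
3 1.1400 2.1339 5.5644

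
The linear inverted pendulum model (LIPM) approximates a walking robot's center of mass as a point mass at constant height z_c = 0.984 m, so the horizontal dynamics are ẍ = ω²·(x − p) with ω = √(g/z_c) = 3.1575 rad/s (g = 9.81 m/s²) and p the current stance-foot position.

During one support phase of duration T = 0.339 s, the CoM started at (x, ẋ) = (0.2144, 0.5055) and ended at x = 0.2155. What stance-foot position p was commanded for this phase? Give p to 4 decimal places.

p = 0.5398

ωT = 3.1575·0.339 = 1.070393; cosh(ωT) = 1.629699, sinh(ωT) = 1.286825
x(T) = p + (x₀−p)·cosh(ωT) + (ẋ₀/ω)·sinh(ωT) ⇒ p·(1 − cosh) = x(T) − x₀·cosh − (ẋ₀/ω)·sinh
numerator   = 0.2155 − (0.2144)·1.629699 − (0.5055/3.1575)·1.286825 = -0.339922
denominator = 1 − 1.629699 = -0.629699
p = -0.339922 / -0.629699 = 0.5398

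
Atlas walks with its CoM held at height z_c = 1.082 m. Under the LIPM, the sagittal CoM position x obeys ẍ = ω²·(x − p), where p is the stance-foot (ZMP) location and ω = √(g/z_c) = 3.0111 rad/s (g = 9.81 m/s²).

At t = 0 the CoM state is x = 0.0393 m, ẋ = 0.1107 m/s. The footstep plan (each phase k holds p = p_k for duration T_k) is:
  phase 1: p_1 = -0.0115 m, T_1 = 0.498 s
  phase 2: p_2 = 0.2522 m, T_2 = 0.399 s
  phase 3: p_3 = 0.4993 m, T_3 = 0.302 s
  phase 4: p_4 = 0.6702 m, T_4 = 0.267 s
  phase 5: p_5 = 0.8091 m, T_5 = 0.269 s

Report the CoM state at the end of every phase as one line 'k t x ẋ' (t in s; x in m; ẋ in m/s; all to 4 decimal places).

1 0.4980 0.1862 0.5858
2 0.8970 0.4267 0.7615
3 1.1990 0.6576 0.8713
4 1.4660 0.9118 1.1345
5 1.7350 1.2870 1.8062

phase 1: p=-0.0115, T=0.498, ωT=1.499528, cosh=2.351404, sinh=2.128169; start (x,ẋ)=(0.039300, 0.110700) → end (x,ẋ)=(0.186191, 0.585833)
phase 2: p=0.2522, T=0.399, ωT=1.201429, cosh=1.812814, sinh=1.512050; start (x,ẋ)=(0.186191, 0.585833) → end (x,ẋ)=(0.426720, 0.761474)
phase 3: p=0.4993, T=0.302, ωT=0.909352, cosh=1.442749, sinh=1.039964; start (x,ẋ)=(0.426720, 0.761474) → end (x,ẋ)=(0.657581, 0.871336)
phase 4: p=0.6702, T=0.267, ωT=0.803964, cosh=1.340966, sinh=0.893414; start (x,ẋ)=(0.657581, 0.871336) → end (x,ẋ)=(0.911809, 1.134483)
phase 5: p=0.8091, T=0.269, ωT=0.809986, cosh=1.346370, sinh=0.901506; start (x,ẋ)=(0.911809, 1.134483) → end (x,ẋ)=(1.287042, 1.806240)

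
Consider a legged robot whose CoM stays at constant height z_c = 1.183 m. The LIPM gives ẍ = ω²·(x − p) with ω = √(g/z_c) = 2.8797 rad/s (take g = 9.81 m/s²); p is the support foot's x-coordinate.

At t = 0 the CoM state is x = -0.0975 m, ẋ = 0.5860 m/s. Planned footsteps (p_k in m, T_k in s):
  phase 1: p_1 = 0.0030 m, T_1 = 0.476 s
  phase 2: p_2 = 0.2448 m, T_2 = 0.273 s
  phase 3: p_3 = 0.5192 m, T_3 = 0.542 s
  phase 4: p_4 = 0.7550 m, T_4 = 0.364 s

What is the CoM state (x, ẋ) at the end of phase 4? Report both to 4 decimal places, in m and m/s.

x = 0.9404, ẋ = 0.8609

phase 1: p=0.0030, T=0.476, ωT=1.370737, cosh=2.096086, sinh=1.842167; start (x,ẋ)=(-0.097500, 0.586000) → end (x,ẋ)=(0.167212, 0.695165)
phase 2: p=0.2448, T=0.273, ωT=0.786158, cosh=1.325270, sinh=0.869678; start (x,ẋ)=(0.167212, 0.695165) → end (x,ẋ)=(0.351917, 0.726970)
phase 3: p=0.5192, T=0.542, ωT=1.560797, cosh=2.486293, sinh=2.276324; start (x,ẋ)=(0.351917, 0.726970) → end (x,ẋ)=(0.677935, 0.710898)
phase 4: p=0.7550, T=0.364, ωT=1.048211, cosh=1.601554, sinh=1.250989; start (x,ẋ)=(0.677935, 0.710898) → end (x,ẋ)=(0.940403, 0.860918)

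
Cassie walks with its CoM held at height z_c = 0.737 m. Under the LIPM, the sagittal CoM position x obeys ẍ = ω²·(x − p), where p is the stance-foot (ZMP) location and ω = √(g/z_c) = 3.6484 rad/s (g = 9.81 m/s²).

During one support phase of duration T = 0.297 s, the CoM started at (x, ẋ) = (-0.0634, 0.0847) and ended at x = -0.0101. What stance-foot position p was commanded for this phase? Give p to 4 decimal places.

ωT = 3.6484·0.297 = 1.083575; cosh(ωT) = 1.646804, sinh(ωT) = 1.308421
x(T) = p + (x₀−p)·cosh(ωT) + (ẋ₀/ω)·sinh(ωT) ⇒ p·(1 − cosh) = x(T) − x₀·cosh − (ẋ₀/ω)·sinh
numerator   = -0.0101 − (-0.0634)·1.646804 − (0.0847/3.6484)·1.308421 = 0.063932
denominator = 1 − 1.646804 = -0.646804
p = 0.063932 / -0.646804 = -0.0988

p = -0.0988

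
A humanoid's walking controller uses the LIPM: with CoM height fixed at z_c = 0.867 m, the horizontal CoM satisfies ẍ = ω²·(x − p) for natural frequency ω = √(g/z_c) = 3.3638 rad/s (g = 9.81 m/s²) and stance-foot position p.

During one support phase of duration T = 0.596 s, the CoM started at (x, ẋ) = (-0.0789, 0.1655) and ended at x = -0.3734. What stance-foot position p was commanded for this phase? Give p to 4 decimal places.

p = 0.0916

ωT = 3.3638·0.596 = 2.004825; cosh(ωT) = 3.779738, sinh(ωT) = 3.645055
x(T) = p + (x₀−p)·cosh(ωT) + (ẋ₀/ω)·sinh(ωT) ⇒ p·(1 − cosh) = x(T) − x₀·cosh − (ẋ₀/ω)·sinh
numerator   = -0.3734 − (-0.0789)·3.779738 − (0.1655/3.3638)·3.645055 = -0.254516
denominator = 1 − 3.779738 = -2.779738
p = -0.254516 / -2.779738 = 0.0916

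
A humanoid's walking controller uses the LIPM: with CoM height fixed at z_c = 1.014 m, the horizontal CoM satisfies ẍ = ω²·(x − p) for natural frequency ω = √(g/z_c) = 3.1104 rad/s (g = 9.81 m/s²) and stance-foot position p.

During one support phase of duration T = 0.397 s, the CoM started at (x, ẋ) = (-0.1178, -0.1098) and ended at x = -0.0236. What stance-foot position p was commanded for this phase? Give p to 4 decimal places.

ωT = 3.1104·0.397 = 1.234829; cosh(ωT) = 1.864337, sinh(ωT) = 1.573453
x(T) = p + (x₀−p)·cosh(ωT) + (ẋ₀/ω)·sinh(ωT) ⇒ p·(1 − cosh) = x(T) − x₀·cosh − (ẋ₀/ω)·sinh
numerator   = -0.0236 − (-0.1178)·1.864337 − (-0.1098/3.1104)·1.573453 = 0.251563
denominator = 1 − 1.864337 = -0.864337
p = 0.251563 / -0.864337 = -0.2910

p = -0.2910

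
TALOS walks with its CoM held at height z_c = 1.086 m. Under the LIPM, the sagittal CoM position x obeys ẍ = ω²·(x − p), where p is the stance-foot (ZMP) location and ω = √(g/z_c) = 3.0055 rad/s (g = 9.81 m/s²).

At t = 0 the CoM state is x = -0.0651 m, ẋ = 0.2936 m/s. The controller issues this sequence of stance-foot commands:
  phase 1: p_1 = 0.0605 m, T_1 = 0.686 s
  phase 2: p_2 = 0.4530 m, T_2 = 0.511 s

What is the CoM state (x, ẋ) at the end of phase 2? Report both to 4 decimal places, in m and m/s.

x = -1.0134, ẋ = -4.1351

phase 1: p=0.0605, T=0.686, ωT=2.061773, cosh=3.993561, sinh=3.866332; start (x,ẋ)=(-0.065100, 0.293600) → end (x,ẋ)=(-0.063399, -0.286996)
phase 2: p=0.4530, T=0.511, ωT=1.535810, cosh=2.430185, sinh=2.214904; start (x,ẋ)=(-0.063399, -0.286996) → end (x,ẋ)=(-1.013445, -4.135063)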